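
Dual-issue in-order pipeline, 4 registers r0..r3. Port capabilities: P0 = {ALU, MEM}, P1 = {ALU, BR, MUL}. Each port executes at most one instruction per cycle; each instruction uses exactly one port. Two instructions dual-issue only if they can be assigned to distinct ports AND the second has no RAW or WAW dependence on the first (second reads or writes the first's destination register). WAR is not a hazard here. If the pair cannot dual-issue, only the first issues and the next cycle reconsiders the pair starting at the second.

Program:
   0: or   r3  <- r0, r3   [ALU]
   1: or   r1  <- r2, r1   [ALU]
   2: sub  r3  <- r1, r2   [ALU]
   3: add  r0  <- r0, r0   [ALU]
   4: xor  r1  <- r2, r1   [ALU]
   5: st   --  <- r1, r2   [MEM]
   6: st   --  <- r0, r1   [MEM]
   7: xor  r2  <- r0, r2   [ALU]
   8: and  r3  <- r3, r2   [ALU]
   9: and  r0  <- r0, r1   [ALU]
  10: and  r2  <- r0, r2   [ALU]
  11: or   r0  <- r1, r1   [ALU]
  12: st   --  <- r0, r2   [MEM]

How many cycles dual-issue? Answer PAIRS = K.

t=0 i0&i1:or.ALU/or.ALU ; dual
t=1 i2&i3:sub.ALU/add.ALU ; dual
t=2 i4:xor.ALU ; RAW r1
t=3 i5:st.MEM ; no-port MEM/MEM
t=4 i6&i7:st.MEM/xor.ALU ; dual
t=5 i8&i9:and.ALU/and.ALU ; dual
t=6 i10&i11:and.ALU/or.ALU ; dual
t=7 i12:st.MEM ; tail

PAIRS = 5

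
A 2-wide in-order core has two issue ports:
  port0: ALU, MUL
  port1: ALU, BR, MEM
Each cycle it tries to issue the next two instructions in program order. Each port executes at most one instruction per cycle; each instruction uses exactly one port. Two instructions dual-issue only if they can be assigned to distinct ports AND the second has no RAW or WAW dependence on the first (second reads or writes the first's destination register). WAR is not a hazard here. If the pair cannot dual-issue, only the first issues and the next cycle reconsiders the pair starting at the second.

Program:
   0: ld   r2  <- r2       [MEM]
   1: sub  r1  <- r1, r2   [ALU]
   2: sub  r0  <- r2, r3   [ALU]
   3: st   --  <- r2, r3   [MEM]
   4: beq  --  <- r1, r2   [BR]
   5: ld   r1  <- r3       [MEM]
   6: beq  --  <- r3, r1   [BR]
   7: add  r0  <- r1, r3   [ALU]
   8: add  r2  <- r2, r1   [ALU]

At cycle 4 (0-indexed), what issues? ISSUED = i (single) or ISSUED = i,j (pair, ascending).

ISSUED = 5

#0 head=0: ld.MEM i0 RAW r2
#1 head=1: sub.ALU;sub.ALU i1,i2 pair
#2 head=3: st.MEM i3 no-port MEM/BR
#3 head=4: beq.BR i4 no-port BR/MEM
#4 head=5: ld.MEM i5 no-port MEM/BR
#5 head=6: beq.BR;add.ALU i6,i7 pair
#6 head=8: add.ALU i8 tail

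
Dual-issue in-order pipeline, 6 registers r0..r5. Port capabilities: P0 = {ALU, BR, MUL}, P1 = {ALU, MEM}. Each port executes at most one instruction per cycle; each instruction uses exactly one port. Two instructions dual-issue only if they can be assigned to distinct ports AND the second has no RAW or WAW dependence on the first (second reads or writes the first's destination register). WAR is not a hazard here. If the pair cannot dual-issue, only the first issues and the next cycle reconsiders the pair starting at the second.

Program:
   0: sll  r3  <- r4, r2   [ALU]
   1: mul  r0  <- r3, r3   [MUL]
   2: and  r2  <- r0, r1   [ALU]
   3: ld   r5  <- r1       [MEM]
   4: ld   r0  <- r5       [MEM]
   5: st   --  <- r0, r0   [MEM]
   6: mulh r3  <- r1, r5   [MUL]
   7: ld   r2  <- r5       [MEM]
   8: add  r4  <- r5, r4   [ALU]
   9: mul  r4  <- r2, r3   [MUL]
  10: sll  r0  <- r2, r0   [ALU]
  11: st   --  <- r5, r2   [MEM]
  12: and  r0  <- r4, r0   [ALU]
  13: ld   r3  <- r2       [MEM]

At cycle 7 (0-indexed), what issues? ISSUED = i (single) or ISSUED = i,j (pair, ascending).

ISSUED = 11,12

#0 head=0: sll.ALU i0 RAW r3
#1 head=1: mul.MUL i1 RAW r0
#2 head=2: and.ALU/ld.MEM i2&i3 pair
#3 head=4: ld.MEM i4 no-port MEM/MEM
#4 head=5: st.MEM/mulh.MUL i5&i6 pair
#5 head=7: ld.MEM/add.ALU i7&i8 pair
#6 head=9: mul.MUL/sll.ALU i9&i10 pair
#7 head=11: st.MEM/and.ALU i11&i12 pair
#8 head=13: ld.MEM i13 tail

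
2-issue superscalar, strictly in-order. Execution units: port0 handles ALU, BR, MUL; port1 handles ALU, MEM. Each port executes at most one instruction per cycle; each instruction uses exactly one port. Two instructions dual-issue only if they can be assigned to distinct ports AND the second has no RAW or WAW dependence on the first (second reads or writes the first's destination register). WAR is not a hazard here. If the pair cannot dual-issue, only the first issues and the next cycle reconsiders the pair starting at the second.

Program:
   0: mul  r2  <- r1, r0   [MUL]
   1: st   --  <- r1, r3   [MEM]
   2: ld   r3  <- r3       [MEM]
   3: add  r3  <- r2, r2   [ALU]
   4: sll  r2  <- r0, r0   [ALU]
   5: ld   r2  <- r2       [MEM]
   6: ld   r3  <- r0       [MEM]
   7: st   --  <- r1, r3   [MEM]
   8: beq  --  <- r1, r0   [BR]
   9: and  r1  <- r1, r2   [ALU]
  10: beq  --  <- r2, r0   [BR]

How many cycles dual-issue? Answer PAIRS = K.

PAIRS = 4

0. mul/st @i0&i1  | pair
1. ld @i2  | WAW r3
2. add/sll @i3&i4  | pair
3. ld @i5  | no-port MEM/MEM
4. ld @i6  | no-port MEM/MEM
5. st/beq @i7&i8  | pair
6. and/beq @i9&i10  | pair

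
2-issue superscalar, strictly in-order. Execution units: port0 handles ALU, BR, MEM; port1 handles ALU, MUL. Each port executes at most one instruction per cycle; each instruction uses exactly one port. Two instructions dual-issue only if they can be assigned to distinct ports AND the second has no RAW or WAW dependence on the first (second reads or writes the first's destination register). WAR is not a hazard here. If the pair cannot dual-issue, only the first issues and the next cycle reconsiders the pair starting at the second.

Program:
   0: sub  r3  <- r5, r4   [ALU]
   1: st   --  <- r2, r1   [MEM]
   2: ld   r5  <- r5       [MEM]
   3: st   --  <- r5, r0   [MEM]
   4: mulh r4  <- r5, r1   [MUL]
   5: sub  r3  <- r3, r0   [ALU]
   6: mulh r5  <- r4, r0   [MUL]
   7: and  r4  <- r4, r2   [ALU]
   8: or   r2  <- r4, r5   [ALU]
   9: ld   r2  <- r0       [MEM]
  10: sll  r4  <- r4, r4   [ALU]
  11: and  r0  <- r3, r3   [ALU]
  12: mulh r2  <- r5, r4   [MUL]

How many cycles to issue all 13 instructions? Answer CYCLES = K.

CYCLES = 8

c0: i0,i1 sub/st  pair
c1: i2 ld  no-port MEM/MEM
c2: i3,i4 st/mulh  pair
c3: i5,i6 sub/mulh  pair
c4: i7 and  RAW r4
c5: i8 or  WAW r2
c6: i9,i10 ld/sll  pair
c7: i11,i12 and/mulh  pair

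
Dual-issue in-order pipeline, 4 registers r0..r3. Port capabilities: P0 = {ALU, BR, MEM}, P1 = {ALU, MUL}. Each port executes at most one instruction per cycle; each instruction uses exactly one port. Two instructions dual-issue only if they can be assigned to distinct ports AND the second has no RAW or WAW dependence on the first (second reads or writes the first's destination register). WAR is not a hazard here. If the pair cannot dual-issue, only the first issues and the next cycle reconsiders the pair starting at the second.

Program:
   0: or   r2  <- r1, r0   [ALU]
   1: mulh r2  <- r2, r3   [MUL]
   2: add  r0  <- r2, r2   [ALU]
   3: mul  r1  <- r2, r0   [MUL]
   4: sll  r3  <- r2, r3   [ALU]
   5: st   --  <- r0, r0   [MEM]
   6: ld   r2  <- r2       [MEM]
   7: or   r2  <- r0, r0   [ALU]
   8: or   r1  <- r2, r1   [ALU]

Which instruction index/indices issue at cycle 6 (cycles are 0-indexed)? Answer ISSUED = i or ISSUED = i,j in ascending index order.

ISSUED = 7

0. or @i0  | RAW+WAW r2
1. mulh @i1  | RAW r2
2. add @i2  | RAW r0
3. mul+sll @i3+i4  | dual
4. st @i5  | no-port MEM/MEM
5. ld @i6  | WAW r2
6. or @i7  | RAW r2
7. or @i8  | tail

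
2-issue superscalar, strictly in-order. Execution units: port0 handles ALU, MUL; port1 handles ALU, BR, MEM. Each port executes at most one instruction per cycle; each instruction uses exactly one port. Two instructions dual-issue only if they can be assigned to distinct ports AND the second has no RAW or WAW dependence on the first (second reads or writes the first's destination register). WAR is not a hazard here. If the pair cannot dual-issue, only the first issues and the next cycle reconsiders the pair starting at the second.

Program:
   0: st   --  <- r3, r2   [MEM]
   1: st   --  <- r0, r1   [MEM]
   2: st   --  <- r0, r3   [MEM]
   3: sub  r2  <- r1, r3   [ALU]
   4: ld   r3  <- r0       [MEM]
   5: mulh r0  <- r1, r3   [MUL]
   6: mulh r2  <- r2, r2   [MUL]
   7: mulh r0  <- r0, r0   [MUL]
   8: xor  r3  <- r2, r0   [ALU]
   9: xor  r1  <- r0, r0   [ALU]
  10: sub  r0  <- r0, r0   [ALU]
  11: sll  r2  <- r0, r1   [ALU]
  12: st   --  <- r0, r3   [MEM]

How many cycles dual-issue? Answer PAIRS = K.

[0] i0  st.MEM  -- no-port MEM/MEM
[1] i1  st.MEM  -- no-port MEM/MEM
[2] i2+i3  st.MEM sub.ALU  -- dual
[3] i4  ld.MEM  -- RAW r3
[4] i5  mulh.MUL  -- no-port MUL/MUL
[5] i6  mulh.MUL  -- no-port MUL/MUL
[6] i7  mulh.MUL  -- RAW r0
[7] i8+i9  xor.ALU xor.ALU  -- dual
[8] i10  sub.ALU  -- RAW r0
[9] i11+i12  sll.ALU st.MEM  -- dual

PAIRS = 3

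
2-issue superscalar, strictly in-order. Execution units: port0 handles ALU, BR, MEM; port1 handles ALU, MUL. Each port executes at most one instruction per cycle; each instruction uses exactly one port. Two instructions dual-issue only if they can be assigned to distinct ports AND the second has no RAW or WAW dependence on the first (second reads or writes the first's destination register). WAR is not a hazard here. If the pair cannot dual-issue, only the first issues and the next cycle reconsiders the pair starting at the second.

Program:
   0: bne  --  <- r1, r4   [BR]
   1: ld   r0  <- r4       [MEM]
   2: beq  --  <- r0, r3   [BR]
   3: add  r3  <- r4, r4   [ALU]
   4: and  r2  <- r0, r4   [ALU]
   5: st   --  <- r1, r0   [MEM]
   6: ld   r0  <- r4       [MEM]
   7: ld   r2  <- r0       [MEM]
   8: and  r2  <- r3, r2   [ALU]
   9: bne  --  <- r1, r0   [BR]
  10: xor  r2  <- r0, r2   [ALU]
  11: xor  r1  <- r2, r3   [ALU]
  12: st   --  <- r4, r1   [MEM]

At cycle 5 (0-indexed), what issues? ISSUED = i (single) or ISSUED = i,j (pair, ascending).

ISSUED = 7

  cy0 -> i0 (bne.BR) no-port BR/MEM
  cy1 -> i1 (ld.MEM) no-port MEM/BR
  cy2 -> i2/i3 (beq.BR+add.ALU) dual
  cy3 -> i4/i5 (and.ALU+st.MEM) dual
  cy4 -> i6 (ld.MEM) no-port MEM/MEM
  cy5 -> i7 (ld.MEM) RAW+WAW r2
  cy6 -> i8/i9 (and.ALU+bne.BR) dual
  cy7 -> i10 (xor.ALU) RAW r2
  cy8 -> i11 (xor.ALU) RAW r1
  cy9 -> i12 (st.MEM) tail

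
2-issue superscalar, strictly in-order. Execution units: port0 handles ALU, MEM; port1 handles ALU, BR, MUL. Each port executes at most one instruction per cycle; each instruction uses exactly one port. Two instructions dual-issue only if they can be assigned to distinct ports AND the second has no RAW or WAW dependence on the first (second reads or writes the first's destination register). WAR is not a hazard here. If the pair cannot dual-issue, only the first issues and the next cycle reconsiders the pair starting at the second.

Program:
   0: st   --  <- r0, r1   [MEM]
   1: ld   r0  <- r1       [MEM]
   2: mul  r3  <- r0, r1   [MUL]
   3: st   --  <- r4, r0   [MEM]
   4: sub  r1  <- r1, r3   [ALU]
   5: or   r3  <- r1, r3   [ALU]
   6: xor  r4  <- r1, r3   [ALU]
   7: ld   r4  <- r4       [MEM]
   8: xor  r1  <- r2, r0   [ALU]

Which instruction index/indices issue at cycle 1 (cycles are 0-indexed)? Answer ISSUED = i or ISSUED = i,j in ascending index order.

ISSUED = 1

  cy0 -> i0 (st.MEM) no-port MEM/MEM
  cy1 -> i1 (ld.MEM) RAW r0
  cy2 -> i2+i3 (mul.MUL;st.MEM) dual
  cy3 -> i4 (sub.ALU) RAW r1
  cy4 -> i5 (or.ALU) RAW r3
  cy5 -> i6 (xor.ALU) RAW+WAW r4
  cy6 -> i7+i8 (ld.MEM;xor.ALU) dual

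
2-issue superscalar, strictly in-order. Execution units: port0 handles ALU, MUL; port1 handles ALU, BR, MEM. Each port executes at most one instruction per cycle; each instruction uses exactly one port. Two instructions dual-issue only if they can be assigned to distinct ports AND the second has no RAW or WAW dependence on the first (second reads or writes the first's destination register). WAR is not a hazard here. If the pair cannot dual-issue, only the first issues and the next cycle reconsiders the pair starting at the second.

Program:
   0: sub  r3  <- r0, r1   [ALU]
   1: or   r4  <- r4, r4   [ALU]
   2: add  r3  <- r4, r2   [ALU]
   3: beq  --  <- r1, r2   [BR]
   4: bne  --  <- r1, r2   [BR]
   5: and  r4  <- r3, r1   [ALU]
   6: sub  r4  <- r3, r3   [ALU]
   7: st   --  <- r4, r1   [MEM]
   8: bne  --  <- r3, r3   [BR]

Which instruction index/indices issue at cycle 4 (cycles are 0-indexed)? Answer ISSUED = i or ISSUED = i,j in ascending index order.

ISSUED = 7

0. sub or @i0/i1  | dual
1. add beq @i2/i3  | dual
2. bne and @i4/i5  | dual
3. sub @i6  | RAW r4
4. st @i7  | no-port MEM/BR
5. bne @i8  | tail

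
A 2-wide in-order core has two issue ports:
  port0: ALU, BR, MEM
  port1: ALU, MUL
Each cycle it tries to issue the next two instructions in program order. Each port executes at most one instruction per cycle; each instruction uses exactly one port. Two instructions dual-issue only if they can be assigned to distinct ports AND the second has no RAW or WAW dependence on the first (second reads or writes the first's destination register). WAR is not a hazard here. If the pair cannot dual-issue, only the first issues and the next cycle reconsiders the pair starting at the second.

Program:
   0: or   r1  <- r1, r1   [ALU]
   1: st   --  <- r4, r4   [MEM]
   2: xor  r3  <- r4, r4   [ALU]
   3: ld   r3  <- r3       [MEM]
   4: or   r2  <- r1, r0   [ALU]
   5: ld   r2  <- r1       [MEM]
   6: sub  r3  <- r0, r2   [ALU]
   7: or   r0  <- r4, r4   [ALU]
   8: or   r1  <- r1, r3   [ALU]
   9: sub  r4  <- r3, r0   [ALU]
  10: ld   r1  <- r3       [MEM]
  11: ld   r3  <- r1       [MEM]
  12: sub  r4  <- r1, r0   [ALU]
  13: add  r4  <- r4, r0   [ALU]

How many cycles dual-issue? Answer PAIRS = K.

0. or.ALU/st.MEM @i0/i1  | pair
1. xor.ALU @i2  | RAW+WAW r3
2. ld.MEM/or.ALU @i3/i4  | pair
3. ld.MEM @i5  | RAW r2
4. sub.ALU/or.ALU @i6/i7  | pair
5. or.ALU/sub.ALU @i8/i9  | pair
6. ld.MEM @i10  | no-port MEM/MEM
7. ld.MEM/sub.ALU @i11/i12  | pair
8. add.ALU @i13  | tail

PAIRS = 5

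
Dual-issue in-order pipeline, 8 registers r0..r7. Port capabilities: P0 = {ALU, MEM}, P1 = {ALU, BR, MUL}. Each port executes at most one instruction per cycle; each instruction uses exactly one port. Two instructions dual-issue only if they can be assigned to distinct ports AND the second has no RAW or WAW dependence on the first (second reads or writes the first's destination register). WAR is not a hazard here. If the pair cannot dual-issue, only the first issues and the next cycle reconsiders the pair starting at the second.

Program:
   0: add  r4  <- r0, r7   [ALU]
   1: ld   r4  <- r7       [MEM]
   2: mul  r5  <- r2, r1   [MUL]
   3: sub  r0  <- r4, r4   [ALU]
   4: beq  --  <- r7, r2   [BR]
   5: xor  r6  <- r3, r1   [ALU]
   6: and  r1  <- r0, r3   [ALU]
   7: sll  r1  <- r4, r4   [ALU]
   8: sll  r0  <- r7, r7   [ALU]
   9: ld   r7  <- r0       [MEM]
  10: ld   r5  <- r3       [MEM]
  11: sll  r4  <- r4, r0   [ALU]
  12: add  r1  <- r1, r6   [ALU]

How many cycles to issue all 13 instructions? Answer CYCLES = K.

CYCLES = 8

t=0 i0:add.ALU ; WAW r4
t=1 i1,i2:ld.MEM mul.MUL ; pair
t=2 i3,i4:sub.ALU beq.BR ; pair
t=3 i5,i6:xor.ALU and.ALU ; pair
t=4 i7,i8:sll.ALU sll.ALU ; pair
t=5 i9:ld.MEM ; no-port MEM/MEM
t=6 i10,i11:ld.MEM sll.ALU ; pair
t=7 i12:add.ALU ; tail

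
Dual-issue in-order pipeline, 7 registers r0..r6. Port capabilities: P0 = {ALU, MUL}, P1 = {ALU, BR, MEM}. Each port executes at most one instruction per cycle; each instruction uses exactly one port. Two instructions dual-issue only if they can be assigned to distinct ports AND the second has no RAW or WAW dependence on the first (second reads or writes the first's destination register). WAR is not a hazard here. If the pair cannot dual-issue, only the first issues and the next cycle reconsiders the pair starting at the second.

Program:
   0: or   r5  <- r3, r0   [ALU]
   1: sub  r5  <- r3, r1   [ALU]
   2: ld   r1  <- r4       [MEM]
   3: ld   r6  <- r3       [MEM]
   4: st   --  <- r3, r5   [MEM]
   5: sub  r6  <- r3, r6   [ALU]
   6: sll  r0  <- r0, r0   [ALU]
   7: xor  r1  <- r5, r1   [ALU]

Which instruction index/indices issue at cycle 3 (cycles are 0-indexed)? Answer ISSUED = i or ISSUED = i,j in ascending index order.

t=0 i0:or.ALU ; WAW r5
t=1 i1/i2:sub.ALU+ld.MEM ; 2-wide
t=2 i3:ld.MEM ; no-port MEM/MEM
t=3 i4/i5:st.MEM+sub.ALU ; 2-wide
t=4 i6/i7:sll.ALU+xor.ALU ; 2-wide

ISSUED = 4,5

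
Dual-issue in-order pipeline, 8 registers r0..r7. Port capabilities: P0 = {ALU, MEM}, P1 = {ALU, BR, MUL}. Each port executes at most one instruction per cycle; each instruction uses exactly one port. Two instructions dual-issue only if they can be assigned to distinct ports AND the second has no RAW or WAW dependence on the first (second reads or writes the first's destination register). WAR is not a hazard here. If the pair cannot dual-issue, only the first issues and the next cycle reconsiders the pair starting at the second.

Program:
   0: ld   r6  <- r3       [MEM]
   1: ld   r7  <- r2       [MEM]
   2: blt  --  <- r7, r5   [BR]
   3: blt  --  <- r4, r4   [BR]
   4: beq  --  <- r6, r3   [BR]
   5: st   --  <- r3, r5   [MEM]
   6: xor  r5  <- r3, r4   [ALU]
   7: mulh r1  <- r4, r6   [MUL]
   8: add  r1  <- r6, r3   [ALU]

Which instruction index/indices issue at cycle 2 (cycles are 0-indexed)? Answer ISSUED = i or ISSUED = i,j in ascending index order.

ISSUED = 2

#0 head=0: ld.MEM i0 no-port MEM/MEM
#1 head=1: ld.MEM i1 RAW r7
#2 head=2: blt.BR i2 no-port BR/BR
#3 head=3: blt.BR i3 no-port BR/BR
#4 head=4: beq.BR+st.MEM i4/i5 2-wide
#5 head=6: xor.ALU+mulh.MUL i6/i7 2-wide
#6 head=8: add.ALU i8 tail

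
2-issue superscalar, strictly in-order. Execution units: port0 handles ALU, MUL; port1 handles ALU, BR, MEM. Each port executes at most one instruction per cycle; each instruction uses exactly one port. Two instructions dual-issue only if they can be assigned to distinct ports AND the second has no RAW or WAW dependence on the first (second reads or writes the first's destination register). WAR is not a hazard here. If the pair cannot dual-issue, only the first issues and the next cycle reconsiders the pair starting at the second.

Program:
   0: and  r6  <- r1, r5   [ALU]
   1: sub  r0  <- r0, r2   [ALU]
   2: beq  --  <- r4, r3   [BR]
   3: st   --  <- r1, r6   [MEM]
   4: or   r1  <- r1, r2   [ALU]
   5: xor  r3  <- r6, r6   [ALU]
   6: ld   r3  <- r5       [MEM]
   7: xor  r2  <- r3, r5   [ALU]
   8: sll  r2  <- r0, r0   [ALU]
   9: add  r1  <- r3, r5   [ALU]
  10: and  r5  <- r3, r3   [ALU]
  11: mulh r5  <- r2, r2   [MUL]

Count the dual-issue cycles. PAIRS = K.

t=0 i0+i1:and.ALU sub.ALU ; dual
t=1 i2:beq.BR ; no-port BR/MEM
t=2 i3+i4:st.MEM or.ALU ; dual
t=3 i5:xor.ALU ; WAW r3
t=4 i6:ld.MEM ; RAW r3
t=5 i7:xor.ALU ; WAW r2
t=6 i8+i9:sll.ALU add.ALU ; dual
t=7 i10:and.ALU ; WAW r5
t=8 i11:mulh.MUL ; tail

PAIRS = 3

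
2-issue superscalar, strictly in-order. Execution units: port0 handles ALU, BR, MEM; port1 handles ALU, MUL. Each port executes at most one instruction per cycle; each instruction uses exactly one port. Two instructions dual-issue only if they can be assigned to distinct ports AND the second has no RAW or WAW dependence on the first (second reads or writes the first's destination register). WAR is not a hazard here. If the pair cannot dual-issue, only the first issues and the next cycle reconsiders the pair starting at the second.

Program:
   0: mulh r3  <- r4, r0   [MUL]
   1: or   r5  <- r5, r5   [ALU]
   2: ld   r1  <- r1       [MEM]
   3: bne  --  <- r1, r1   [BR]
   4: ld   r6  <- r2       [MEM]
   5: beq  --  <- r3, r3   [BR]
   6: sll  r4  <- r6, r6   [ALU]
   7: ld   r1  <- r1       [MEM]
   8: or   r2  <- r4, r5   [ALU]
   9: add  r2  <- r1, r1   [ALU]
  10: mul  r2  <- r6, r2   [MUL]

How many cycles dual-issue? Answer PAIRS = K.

c0: i0&i1 mulh.MUL+or.ALU  2-wide
c1: i2 ld.MEM  no-port MEM/BR
c2: i3 bne.BR  no-port BR/MEM
c3: i4 ld.MEM  no-port MEM/BR
c4: i5&i6 beq.BR+sll.ALU  2-wide
c5: i7&i8 ld.MEM+or.ALU  2-wide
c6: i9 add.ALU  RAW+WAW r2
c7: i10 mul.MUL  tail

PAIRS = 3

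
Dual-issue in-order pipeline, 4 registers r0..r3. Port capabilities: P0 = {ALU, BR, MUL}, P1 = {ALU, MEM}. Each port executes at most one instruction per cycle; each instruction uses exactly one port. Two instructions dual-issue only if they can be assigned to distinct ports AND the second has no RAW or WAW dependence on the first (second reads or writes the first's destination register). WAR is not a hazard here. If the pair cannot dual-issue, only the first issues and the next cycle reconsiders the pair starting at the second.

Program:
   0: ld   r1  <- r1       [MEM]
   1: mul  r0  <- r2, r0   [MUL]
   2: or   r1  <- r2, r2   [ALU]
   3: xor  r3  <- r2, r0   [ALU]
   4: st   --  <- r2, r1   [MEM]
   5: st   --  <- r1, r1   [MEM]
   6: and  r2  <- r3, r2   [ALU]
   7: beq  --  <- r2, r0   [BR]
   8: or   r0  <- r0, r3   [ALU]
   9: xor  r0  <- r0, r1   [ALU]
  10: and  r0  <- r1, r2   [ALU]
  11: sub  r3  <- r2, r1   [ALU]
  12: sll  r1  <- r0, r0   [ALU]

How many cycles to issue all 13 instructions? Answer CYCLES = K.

#0 head=0: ld.MEM+mul.MUL i0/i1 dual
#1 head=2: or.ALU+xor.ALU i2/i3 dual
#2 head=4: st.MEM i4 no-port MEM/MEM
#3 head=5: st.MEM+and.ALU i5/i6 dual
#4 head=7: beq.BR+or.ALU i7/i8 dual
#5 head=9: xor.ALU i9 WAW r0
#6 head=10: and.ALU+sub.ALU i10/i11 dual
#7 head=12: sll.ALU i12 tail

CYCLES = 8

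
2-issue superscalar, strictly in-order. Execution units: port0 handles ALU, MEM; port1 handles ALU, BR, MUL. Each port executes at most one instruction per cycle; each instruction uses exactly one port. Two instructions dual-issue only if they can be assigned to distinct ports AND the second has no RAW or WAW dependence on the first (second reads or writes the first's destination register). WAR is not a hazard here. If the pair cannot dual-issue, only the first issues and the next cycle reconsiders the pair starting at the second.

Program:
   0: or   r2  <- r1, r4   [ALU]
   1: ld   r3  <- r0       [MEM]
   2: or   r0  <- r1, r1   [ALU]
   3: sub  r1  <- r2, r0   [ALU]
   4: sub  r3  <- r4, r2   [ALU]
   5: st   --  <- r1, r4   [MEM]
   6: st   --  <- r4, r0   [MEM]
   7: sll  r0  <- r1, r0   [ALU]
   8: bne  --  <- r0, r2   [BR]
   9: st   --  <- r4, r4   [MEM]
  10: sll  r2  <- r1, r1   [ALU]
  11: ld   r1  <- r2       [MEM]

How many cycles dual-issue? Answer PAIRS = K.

c0: i0+i1 or/ld  dual
c1: i2 or  RAW r0
c2: i3+i4 sub/sub  dual
c3: i5 st  no-port MEM/MEM
c4: i6+i7 st/sll  dual
c5: i8+i9 bne/st  dual
c6: i10 sll  RAW r2
c7: i11 ld  tail

PAIRS = 4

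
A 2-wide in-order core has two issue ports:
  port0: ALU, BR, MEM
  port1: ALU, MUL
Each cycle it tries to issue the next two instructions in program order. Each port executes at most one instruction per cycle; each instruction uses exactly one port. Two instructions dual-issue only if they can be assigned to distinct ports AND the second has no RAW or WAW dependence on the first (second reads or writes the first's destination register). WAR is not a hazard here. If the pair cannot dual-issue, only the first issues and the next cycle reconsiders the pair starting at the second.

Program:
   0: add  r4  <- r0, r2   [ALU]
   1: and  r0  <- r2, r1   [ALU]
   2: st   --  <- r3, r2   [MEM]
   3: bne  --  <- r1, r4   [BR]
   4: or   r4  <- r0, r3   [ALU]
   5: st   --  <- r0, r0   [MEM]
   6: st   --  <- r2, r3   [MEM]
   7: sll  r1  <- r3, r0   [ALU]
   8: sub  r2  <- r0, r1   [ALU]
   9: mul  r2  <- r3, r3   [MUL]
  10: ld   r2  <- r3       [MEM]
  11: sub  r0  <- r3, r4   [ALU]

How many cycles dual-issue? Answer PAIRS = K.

0. add;and @i0/i1  | 2-wide
1. st @i2  | no-port MEM/BR
2. bne;or @i3/i4  | 2-wide
3. st @i5  | no-port MEM/MEM
4. st;sll @i6/i7  | 2-wide
5. sub @i8  | WAW r2
6. mul @i9  | WAW r2
7. ld;sub @i10/i11  | 2-wide

PAIRS = 4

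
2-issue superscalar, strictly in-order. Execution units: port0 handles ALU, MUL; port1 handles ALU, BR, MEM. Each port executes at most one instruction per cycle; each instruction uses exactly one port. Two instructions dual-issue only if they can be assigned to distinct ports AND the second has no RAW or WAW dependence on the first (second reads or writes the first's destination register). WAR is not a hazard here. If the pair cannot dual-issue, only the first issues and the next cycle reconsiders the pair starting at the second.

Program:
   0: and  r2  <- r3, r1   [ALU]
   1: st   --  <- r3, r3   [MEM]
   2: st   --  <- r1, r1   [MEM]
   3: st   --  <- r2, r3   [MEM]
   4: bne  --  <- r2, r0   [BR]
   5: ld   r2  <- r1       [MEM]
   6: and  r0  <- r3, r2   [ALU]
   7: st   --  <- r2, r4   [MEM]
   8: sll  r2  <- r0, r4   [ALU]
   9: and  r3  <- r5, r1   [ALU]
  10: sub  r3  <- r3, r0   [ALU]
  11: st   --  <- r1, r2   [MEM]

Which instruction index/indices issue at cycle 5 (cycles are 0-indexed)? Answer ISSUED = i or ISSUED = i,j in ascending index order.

ISSUED = 6,7

[0] i0+i1  and+st  -- pair
[1] i2  st  -- no-port MEM/MEM
[2] i3  st  -- no-port MEM/BR
[3] i4  bne  -- no-port BR/MEM
[4] i5  ld  -- RAW r2
[5] i6+i7  and+st  -- pair
[6] i8+i9  sll+and  -- pair
[7] i10+i11  sub+st  -- pair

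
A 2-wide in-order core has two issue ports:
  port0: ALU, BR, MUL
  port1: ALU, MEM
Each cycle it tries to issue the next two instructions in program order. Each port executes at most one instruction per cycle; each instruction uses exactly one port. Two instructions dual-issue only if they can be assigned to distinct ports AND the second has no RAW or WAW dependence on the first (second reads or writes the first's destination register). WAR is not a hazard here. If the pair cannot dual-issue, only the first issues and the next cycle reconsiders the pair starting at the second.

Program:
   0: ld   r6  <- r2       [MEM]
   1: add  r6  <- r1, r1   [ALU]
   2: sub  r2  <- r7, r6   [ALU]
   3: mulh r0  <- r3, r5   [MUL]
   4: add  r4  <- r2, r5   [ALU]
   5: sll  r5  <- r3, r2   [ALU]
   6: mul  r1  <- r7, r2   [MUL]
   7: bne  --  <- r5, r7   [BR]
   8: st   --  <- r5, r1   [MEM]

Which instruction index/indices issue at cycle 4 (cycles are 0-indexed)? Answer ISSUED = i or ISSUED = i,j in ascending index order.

ISSUED = 6

[0] i0  ld.MEM  -- WAW r6
[1] i1  add.ALU  -- RAW r6
[2] i2,i3  sub.ALU;mulh.MUL  -- 2-wide
[3] i4,i5  add.ALU;sll.ALU  -- 2-wide
[4] i6  mul.MUL  -- no-port MUL/BR
[5] i7,i8  bne.BR;st.MEM  -- 2-wide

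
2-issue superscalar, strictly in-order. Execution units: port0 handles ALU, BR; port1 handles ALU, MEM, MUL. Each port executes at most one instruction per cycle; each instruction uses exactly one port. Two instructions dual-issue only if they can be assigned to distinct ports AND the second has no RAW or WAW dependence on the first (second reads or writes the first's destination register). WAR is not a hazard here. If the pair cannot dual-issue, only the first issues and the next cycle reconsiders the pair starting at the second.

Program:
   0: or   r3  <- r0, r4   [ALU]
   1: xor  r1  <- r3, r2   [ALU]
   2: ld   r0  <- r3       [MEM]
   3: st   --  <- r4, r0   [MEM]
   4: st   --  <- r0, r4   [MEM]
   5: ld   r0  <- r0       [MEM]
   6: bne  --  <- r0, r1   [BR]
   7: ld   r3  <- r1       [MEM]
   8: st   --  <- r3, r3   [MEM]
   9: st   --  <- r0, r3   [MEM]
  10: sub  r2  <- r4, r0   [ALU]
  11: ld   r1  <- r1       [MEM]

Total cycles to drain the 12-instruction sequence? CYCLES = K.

  cy0 -> i0 (or) RAW r3
  cy1 -> i1+i2 (xor+ld) pair
  cy2 -> i3 (st) no-port MEM/MEM
  cy3 -> i4 (st) no-port MEM/MEM
  cy4 -> i5 (ld) RAW r0
  cy5 -> i6+i7 (bne+ld) pair
  cy6 -> i8 (st) no-port MEM/MEM
  cy7 -> i9+i10 (st+sub) pair
  cy8 -> i11 (ld) tail

CYCLES = 9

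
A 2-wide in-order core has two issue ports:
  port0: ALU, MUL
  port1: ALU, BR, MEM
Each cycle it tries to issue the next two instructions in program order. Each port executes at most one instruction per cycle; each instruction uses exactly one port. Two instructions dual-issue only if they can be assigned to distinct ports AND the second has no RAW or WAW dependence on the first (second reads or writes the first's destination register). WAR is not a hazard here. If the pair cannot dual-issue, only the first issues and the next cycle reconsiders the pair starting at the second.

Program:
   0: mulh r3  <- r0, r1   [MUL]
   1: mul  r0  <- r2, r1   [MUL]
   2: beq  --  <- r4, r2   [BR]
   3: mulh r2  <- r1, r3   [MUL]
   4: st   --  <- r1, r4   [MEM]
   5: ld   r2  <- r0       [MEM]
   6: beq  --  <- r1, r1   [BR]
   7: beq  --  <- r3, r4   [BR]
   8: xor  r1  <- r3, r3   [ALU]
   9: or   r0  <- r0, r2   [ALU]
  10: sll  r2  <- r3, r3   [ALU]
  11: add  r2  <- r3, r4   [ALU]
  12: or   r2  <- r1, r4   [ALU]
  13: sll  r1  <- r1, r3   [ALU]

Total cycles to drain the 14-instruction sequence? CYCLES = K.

CYCLES = 9

t=0 i0:mulh.MUL ; no-port MUL/MUL
t=1 i1+i2:mul.MUL/beq.BR ; 2-wide
t=2 i3+i4:mulh.MUL/st.MEM ; 2-wide
t=3 i5:ld.MEM ; no-port MEM/BR
t=4 i6:beq.BR ; no-port BR/BR
t=5 i7+i8:beq.BR/xor.ALU ; 2-wide
t=6 i9+i10:or.ALU/sll.ALU ; 2-wide
t=7 i11:add.ALU ; WAW r2
t=8 i12+i13:or.ALU/sll.ALU ; 2-wide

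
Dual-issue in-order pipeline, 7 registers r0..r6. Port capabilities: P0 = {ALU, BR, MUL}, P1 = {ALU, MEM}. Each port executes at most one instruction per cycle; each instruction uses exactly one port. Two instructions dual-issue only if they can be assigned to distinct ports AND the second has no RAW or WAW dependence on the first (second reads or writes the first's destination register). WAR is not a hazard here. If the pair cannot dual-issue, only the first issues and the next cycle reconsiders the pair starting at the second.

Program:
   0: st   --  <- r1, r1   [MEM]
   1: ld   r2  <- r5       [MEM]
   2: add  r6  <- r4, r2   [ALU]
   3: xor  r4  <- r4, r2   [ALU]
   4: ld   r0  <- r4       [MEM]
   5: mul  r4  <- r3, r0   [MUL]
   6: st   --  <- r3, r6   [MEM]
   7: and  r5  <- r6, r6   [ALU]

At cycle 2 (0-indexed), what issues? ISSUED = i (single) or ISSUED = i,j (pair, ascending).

ISSUED = 2,3

  cy0 -> i0 (st.MEM) no-port MEM/MEM
  cy1 -> i1 (ld.MEM) RAW r2
  cy2 -> i2/i3 (add.ALU;xor.ALU) dual
  cy3 -> i4 (ld.MEM) RAW r0
  cy4 -> i5/i6 (mul.MUL;st.MEM) dual
  cy5 -> i7 (and.ALU) tail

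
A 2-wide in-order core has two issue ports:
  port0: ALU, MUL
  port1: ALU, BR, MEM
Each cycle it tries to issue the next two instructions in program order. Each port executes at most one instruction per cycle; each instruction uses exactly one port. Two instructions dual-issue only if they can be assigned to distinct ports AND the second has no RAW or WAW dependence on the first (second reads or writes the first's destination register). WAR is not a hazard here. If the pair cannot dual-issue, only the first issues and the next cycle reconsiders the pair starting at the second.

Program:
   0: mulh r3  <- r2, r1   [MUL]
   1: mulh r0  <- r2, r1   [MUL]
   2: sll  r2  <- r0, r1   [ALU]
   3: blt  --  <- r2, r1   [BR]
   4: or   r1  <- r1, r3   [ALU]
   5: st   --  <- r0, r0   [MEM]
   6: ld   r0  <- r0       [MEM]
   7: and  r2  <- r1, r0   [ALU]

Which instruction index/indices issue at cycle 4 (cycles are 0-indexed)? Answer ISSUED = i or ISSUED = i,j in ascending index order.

ISSUED = 5

0. mulh.MUL @i0  | no-port MUL/MUL
1. mulh.MUL @i1  | RAW r0
2. sll.ALU @i2  | RAW r2
3. blt.BR+or.ALU @i3/i4  | 2-wide
4. st.MEM @i5  | no-port MEM/MEM
5. ld.MEM @i6  | RAW r0
6. and.ALU @i7  | tail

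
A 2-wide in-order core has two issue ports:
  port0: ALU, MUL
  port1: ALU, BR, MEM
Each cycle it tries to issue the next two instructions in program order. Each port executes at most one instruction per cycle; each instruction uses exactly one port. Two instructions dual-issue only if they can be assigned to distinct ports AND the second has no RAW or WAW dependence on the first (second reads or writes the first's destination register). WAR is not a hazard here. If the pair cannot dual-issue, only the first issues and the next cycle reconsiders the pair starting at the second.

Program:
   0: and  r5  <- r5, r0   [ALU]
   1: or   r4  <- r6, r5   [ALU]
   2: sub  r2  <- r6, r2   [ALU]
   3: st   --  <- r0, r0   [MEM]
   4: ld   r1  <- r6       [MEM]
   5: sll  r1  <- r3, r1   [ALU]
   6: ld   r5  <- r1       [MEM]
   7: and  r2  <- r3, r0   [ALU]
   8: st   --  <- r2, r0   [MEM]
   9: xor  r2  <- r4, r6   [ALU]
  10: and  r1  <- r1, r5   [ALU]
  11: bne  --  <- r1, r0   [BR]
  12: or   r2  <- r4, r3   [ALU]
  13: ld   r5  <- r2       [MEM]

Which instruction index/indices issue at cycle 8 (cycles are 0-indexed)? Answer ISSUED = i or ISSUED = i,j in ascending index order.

t=0 i0:and ; RAW r5
t=1 i1/i2:or/sub ; 2-wide
t=2 i3:st ; no-port MEM/MEM
t=3 i4:ld ; RAW+WAW r1
t=4 i5:sll ; RAW r1
t=5 i6/i7:ld/and ; 2-wide
t=6 i8/i9:st/xor ; 2-wide
t=7 i10:and ; RAW r1
t=8 i11/i12:bne/or ; 2-wide
t=9 i13:ld ; tail

ISSUED = 11,12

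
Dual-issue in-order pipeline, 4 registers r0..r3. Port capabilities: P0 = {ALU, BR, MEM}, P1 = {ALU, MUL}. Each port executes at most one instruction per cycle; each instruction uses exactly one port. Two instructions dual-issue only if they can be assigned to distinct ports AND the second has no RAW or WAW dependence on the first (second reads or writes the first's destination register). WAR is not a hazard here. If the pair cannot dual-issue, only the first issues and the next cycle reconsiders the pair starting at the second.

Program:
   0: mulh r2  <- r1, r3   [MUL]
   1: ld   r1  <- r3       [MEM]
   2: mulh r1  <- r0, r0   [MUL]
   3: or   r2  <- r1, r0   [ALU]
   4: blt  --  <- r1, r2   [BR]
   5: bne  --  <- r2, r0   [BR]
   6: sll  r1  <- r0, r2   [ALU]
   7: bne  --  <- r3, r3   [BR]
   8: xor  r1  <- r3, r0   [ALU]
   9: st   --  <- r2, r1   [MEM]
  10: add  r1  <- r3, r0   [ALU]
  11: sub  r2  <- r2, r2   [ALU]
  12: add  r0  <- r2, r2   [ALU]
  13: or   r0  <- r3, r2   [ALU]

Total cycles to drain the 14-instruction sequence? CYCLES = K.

CYCLES = 10

  cy0 -> i0+i1 (mulh.MUL;ld.MEM) pair
  cy1 -> i2 (mulh.MUL) RAW r1
  cy2 -> i3 (or.ALU) RAW r2
  cy3 -> i4 (blt.BR) no-port BR/BR
  cy4 -> i5+i6 (bne.BR;sll.ALU) pair
  cy5 -> i7+i8 (bne.BR;xor.ALU) pair
  cy6 -> i9+i10 (st.MEM;add.ALU) pair
  cy7 -> i11 (sub.ALU) RAW r2
  cy8 -> i12 (add.ALU) WAW r0
  cy9 -> i13 (or.ALU) tail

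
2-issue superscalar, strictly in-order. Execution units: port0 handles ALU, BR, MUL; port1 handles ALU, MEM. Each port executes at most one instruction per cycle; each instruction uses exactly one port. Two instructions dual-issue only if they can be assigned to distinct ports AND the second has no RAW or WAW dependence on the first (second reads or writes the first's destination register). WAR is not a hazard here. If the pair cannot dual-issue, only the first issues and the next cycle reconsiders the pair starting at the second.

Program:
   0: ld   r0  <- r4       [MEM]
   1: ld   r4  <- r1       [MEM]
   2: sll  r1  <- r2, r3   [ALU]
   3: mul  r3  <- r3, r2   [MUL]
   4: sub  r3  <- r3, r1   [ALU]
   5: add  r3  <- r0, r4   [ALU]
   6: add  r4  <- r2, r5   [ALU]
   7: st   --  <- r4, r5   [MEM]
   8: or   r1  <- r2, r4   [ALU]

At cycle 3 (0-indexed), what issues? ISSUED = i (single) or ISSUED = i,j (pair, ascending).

0. ld @i0  | no-port MEM/MEM
1. ld/sll @i1,i2  | dual
2. mul @i3  | RAW+WAW r3
3. sub @i4  | WAW r3
4. add/add @i5,i6  | dual
5. st/or @i7,i8  | dual

ISSUED = 4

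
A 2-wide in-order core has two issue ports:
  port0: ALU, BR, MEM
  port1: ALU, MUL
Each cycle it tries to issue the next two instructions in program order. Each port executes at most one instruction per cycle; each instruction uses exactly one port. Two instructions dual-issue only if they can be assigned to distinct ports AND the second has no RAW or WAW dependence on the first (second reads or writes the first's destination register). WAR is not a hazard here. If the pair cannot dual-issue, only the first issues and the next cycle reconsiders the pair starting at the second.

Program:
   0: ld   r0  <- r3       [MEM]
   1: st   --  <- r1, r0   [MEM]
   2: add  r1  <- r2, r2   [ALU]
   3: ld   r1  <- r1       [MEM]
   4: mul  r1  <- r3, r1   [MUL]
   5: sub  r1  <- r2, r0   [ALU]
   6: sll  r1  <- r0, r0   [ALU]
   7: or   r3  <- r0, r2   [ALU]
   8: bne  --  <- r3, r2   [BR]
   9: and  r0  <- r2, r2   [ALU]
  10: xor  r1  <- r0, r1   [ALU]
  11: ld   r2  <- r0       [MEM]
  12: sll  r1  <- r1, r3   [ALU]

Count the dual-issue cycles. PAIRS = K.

t=0 i0:ld ; no-port MEM/MEM
t=1 i1+i2:st add ; pair
t=2 i3:ld ; RAW+WAW r1
t=3 i4:mul ; WAW r1
t=4 i5:sub ; WAW r1
t=5 i6+i7:sll or ; pair
t=6 i8+i9:bne and ; pair
t=7 i10+i11:xor ld ; pair
t=8 i12:sll ; tail

PAIRS = 4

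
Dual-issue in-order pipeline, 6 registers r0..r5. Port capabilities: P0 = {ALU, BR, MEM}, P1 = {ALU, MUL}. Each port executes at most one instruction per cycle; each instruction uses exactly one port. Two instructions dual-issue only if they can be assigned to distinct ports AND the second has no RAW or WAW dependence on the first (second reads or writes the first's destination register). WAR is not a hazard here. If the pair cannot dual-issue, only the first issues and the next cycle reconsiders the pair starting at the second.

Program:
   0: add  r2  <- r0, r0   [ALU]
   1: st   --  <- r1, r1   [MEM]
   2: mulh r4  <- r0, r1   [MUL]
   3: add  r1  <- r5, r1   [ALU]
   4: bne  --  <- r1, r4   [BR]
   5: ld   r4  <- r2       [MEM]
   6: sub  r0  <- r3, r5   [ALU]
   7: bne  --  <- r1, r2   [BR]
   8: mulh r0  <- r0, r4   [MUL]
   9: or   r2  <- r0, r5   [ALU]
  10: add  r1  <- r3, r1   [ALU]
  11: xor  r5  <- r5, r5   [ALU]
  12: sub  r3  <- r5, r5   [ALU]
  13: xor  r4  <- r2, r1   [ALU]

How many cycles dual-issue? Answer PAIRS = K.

c0: i0&i1 add/st  pair
c1: i2&i3 mulh/add  pair
c2: i4 bne  no-port BR/MEM
c3: i5&i6 ld/sub  pair
c4: i7&i8 bne/mulh  pair
c5: i9&i10 or/add  pair
c6: i11 xor  RAW r5
c7: i12&i13 sub/xor  pair

PAIRS = 6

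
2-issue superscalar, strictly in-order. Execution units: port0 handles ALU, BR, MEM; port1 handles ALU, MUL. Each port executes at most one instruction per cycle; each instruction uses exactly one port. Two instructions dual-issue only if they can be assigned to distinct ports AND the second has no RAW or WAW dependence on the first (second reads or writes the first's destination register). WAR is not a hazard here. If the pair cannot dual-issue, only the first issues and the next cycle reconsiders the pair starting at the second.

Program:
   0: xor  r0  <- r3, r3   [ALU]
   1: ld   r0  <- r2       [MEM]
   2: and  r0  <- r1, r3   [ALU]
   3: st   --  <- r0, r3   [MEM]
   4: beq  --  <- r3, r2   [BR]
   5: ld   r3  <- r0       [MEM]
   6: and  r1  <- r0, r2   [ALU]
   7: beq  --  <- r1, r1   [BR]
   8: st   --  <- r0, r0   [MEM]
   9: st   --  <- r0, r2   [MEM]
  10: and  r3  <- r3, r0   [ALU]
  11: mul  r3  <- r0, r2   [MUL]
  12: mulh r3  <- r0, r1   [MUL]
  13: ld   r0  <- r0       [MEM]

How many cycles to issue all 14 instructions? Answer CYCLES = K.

  cy0 -> i0 (xor.ALU) WAW r0
  cy1 -> i1 (ld.MEM) WAW r0
  cy2 -> i2 (and.ALU) RAW r0
  cy3 -> i3 (st.MEM) no-port MEM/BR
  cy4 -> i4 (beq.BR) no-port BR/MEM
  cy5 -> i5/i6 (ld.MEM and.ALU) dual
  cy6 -> i7 (beq.BR) no-port BR/MEM
  cy7 -> i8 (st.MEM) no-port MEM/MEM
  cy8 -> i9/i10 (st.MEM and.ALU) dual
  cy9 -> i11 (mul.MUL) no-port MUL/MUL
  cy10 -> i12/i13 (mulh.MUL ld.MEM) dual

CYCLES = 11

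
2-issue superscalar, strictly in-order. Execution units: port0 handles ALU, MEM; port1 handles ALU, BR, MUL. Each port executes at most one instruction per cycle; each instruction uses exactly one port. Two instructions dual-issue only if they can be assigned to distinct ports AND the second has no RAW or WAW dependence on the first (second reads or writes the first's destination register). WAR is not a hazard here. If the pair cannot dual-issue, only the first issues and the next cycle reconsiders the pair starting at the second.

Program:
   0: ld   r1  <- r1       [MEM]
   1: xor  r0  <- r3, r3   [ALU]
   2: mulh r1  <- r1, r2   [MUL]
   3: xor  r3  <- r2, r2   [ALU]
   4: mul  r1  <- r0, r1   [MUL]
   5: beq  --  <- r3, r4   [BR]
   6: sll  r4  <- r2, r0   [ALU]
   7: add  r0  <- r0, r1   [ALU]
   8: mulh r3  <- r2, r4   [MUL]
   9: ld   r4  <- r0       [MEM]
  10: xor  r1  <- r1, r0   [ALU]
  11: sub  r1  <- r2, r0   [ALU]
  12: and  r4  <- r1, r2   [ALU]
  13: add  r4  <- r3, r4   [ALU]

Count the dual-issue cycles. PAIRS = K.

PAIRS = 5

[0] i0,i1  ld xor  -- pair
[1] i2,i3  mulh xor  -- pair
[2] i4  mul  -- no-port MUL/BR
[3] i5,i6  beq sll  -- pair
[4] i7,i8  add mulh  -- pair
[5] i9,i10  ld xor  -- pair
[6] i11  sub  -- RAW r1
[7] i12  and  -- RAW+WAW r4
[8] i13  add  -- tail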